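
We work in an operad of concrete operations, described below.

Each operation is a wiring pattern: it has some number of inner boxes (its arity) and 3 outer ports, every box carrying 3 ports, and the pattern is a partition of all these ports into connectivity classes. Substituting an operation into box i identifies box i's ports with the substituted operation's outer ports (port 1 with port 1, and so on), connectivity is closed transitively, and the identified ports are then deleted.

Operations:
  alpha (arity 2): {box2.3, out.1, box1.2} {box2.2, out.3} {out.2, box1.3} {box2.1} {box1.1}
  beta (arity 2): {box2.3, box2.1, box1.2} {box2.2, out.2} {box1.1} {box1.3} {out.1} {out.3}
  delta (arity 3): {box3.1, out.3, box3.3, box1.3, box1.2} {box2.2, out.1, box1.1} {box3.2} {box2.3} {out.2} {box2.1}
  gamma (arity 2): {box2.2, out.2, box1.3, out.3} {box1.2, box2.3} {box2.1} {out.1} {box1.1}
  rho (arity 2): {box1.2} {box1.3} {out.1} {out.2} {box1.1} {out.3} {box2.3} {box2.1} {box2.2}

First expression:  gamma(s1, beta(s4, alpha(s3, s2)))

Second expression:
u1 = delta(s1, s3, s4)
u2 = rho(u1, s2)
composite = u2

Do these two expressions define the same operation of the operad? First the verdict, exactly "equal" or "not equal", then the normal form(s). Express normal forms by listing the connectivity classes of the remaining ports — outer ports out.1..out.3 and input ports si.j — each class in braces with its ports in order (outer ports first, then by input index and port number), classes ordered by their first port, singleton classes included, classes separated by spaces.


The first composite normalizes to {out.1} {out.2, out.3, s1.3, s3.3} {s1.1} {s1.2} {s2.1} {s2.2, s2.3, s3.2, s4.2} {s3.1} {s4.1} {s4.3}
The second composite normalizes to {out.1} {out.2} {out.3} {s1.1, s3.2} {s1.2, s1.3, s4.1, s4.3} {s2.1} {s2.2} {s2.3} {s3.1} {s3.3} {s4.2}
Different reductions; not equal.

not equal — first {out.1} {out.2, out.3, s1.3, s3.3} {s1.1} {s1.2} {s2.1} {s2.2, s2.3, s3.2, s4.2} {s3.1} {s4.1} {s4.3}, second {out.1} {out.2} {out.3} {s1.1, s3.2} {s1.2, s1.3, s4.1, s4.3} {s2.1} {s2.2} {s2.3} {s3.1} {s3.3} {s4.2}


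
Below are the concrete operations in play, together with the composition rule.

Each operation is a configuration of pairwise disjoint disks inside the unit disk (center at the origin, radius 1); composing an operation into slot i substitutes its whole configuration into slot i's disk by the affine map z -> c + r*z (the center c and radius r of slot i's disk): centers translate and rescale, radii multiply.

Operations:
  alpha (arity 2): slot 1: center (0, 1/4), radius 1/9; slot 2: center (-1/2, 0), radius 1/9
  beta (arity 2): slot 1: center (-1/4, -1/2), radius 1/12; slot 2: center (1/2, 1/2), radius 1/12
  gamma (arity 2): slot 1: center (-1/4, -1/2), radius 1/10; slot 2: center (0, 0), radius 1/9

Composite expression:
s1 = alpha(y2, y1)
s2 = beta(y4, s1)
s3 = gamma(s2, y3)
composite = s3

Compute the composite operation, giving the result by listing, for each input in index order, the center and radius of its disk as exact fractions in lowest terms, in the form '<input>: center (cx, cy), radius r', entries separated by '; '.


y1: center (-49/240, -9/20), radius 1/1080; y2: center (-1/5, -43/96), radius 1/1080; y3: center (0, 0), radius 1/9; y4: center (-11/40, -11/20), radius 1/120

Each y-disk chains the slot maps above it in gamma; radii multiply.
input y4: composing its 2 substitution steps yields center (-11/40, -11/20), radius 1/120
input y2: composing its 3 substitution steps yields center (-1/5, -43/96), radius 1/1080
input y1: composing its 3 substitution steps yields center (-49/240, -9/20), radius 1/1080
input y3: composing its 1 substitution step yields center (0, 0), radius 1/9


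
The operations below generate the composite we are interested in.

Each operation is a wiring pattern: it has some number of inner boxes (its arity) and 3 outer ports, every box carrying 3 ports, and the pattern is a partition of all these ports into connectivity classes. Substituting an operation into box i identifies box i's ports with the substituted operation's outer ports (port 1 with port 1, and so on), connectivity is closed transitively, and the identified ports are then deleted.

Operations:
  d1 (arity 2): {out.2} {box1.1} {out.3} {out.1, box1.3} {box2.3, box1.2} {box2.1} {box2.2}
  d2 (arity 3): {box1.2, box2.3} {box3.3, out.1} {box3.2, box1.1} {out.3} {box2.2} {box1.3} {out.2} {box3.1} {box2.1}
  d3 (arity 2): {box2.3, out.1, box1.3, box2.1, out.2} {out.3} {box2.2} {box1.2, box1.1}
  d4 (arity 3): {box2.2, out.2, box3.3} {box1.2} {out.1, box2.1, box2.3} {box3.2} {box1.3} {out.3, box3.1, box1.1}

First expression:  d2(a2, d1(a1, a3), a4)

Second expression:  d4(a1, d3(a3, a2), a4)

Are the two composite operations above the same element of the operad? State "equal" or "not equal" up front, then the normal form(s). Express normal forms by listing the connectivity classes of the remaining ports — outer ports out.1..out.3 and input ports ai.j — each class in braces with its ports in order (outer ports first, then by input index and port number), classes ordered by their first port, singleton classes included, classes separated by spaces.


Normal form of the first expression: {out.1, a4.3} {out.2} {out.3} {a1.1} {a1.2, a3.3} {a1.3} {a2.1, a4.2} {a2.2} {a2.3} {a3.1} {a3.2} {a4.1}
Normal form of the second expression: {out.1, out.2, a2.1, a2.3, a3.3, a4.3} {out.3, a1.1, a4.1} {a1.2} {a1.3} {a2.2} {a3.1, a3.2} {a4.2}
No match — not equal.

not equal — first {out.1, a4.3} {out.2} {out.3} {a1.1} {a1.2, a3.3} {a1.3} {a2.1, a4.2} {a2.2} {a2.3} {a3.1} {a3.2} {a4.1}, second {out.1, out.2, a2.1, a2.3, a3.3, a4.3} {out.3, a1.1, a4.1} {a1.2} {a1.3} {a2.2} {a3.1, a3.2} {a4.2}


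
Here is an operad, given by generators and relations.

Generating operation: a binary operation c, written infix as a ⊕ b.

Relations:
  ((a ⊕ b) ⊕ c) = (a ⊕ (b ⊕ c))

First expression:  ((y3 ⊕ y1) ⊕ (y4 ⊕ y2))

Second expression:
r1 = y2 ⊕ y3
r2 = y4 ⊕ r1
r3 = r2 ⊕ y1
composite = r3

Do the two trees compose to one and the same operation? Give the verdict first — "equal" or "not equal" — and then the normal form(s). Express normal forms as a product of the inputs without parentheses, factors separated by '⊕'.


not equal — first y3 ⊕ y1 ⊕ y4 ⊕ y2, second y4 ⊕ y2 ⊕ y3 ⊕ y1


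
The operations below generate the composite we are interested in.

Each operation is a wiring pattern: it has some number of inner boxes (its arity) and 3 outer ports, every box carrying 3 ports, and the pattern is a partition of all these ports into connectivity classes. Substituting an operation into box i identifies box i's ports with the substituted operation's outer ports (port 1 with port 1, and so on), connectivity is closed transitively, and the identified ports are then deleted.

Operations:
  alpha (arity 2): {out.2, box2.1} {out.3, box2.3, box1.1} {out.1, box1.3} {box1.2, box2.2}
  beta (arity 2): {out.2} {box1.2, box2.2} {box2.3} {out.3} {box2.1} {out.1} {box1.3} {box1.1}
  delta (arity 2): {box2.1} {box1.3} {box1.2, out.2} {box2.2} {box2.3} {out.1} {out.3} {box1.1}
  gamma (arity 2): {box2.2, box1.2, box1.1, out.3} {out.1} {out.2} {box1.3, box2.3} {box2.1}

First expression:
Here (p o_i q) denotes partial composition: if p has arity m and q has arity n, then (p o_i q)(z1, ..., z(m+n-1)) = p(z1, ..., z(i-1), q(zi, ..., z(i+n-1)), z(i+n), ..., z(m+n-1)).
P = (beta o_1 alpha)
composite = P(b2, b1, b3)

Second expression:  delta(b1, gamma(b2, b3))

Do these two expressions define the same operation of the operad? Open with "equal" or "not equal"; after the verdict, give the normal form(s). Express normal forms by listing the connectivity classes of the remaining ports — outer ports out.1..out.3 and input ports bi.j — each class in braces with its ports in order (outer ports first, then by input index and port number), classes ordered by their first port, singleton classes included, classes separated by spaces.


not equal; first: {out.1} {out.2} {out.3} {b1.1, b3.2} {b1.2, b2.2} {b1.3, b2.1} {b2.3} {b3.1} {b3.3}; second: {out.1} {out.2, b1.2} {out.3} {b1.1} {b1.3} {b2.1, b2.2, b3.2} {b2.3, b3.3} {b3.1}

Reducing the first expression gives {out.1} {out.2} {out.3} {b1.1, b3.2} {b1.2, b2.2} {b1.3, b2.1} {b2.3} {b3.1} {b3.3}
Reducing the second expression gives {out.1} {out.2, b1.2} {out.3} {b1.1} {b1.3} {b2.1, b2.2, b3.2} {b2.3, b3.3} {b3.1}
The normal forms differ: not equal.


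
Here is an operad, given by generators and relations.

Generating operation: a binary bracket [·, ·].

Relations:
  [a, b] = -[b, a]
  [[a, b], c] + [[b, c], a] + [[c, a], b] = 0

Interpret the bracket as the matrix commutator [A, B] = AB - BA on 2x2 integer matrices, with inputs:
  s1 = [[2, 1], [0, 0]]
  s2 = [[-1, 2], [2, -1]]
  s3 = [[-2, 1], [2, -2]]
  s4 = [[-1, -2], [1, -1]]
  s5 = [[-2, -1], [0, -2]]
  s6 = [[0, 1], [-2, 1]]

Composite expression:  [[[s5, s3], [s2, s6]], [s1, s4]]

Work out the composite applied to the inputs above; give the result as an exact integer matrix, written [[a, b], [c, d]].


[[-16, 16], [-16, 16]]

[s5, s3] = [[-2, 0], [0, 2]]
[s2, s6] = [[-6, 2], [-2, 6]]
[[s5, s3], [s2, s6]] = [[0, -8], [-8, 0]]
[s1, s4] = [[1, -4], [-2, -1]]
[[[s5, s3], [s2, s6]], [s1, s4]] = [[-16, 16], [-16, 16]]


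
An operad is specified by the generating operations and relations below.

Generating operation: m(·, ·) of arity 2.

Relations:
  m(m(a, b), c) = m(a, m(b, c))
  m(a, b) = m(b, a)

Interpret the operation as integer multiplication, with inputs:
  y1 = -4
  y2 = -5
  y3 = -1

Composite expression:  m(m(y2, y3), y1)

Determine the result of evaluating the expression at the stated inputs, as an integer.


m(y2, y3) = 5
m(m(y2, y3), y1) = -20

-20


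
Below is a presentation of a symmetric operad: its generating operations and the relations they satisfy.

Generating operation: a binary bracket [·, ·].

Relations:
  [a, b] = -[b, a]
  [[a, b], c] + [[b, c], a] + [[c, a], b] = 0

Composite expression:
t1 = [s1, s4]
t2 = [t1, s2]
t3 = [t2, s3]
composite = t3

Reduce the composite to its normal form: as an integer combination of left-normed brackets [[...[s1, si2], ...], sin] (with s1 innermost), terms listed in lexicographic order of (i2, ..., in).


A multilinear Lie element is pinned by s1-initial words (s1 innermost).
Composite bracket: [[[s1, s4], s2], s3]
Each bracket splits as ab - ba, giving 8 signed words (2^3 = 8).
Words beginning with s1 determine it all:
  sign of s1s4s2s3 is +1, so it contributes +[[[s1, s4], s2], s3]

[[[s1, s4], s2], s3]


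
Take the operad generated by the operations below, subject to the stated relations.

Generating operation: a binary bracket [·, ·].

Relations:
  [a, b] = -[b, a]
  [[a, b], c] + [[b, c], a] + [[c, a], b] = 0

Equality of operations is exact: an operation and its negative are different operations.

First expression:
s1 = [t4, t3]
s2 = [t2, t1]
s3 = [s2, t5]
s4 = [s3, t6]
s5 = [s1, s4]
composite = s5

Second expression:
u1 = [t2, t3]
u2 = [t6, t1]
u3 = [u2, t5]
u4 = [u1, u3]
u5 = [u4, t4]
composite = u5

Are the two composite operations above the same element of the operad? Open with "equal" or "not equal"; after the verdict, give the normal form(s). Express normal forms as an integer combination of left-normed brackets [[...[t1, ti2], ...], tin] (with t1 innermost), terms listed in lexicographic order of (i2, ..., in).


not equal: they reduce to -[[[[[t1, t2], t5], t6], t3], t4] + [[[[[t1, t2], t5], t6], t4], t3] and [[[[[t1, t6], t5], t2], t3], t4] - [[[[[t1, t6], t5], t3], t2], t4]

Normal form of the first expression: -[[[[[t1, t2], t5], t6], t3], t4] + [[[[[t1, t2], t5], t6], t4], t3]
Normal form of the second expression: [[[[[t1, t6], t5], t2], t3], t4] - [[[[[t1, t6], t5], t3], t2], t4]
Different reductions; not equal.


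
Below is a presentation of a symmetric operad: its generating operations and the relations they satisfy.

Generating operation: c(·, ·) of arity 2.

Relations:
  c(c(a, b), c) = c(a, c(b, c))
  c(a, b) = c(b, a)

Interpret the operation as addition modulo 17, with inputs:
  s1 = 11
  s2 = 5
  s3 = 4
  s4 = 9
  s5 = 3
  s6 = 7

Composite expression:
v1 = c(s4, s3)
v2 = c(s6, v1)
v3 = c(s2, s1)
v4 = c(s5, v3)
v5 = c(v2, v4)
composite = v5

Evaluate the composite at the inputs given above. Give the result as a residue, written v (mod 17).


5 (mod 17)

c(s4, s3) = 13
c(s6, c(s4, s3)) = 3
c(s2, s1) = 16
c(s5, c(s2, s1)) = 2
c(c(s6, c(s4, s3)), c(s5, c(s2, s1))) = 5


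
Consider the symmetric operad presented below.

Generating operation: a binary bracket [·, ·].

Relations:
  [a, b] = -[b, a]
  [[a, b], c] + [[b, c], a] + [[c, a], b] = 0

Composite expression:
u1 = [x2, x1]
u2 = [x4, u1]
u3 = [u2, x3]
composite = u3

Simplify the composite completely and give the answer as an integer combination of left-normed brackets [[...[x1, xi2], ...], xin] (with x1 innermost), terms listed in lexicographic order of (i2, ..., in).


Skip Jacobi rewriting: expand, keep x1-initial words, read off terms.
Composite bracket: [[x4, [x2, x1]], x3]
Each bracket splits as ab - ba, giving 8 signed words (2^3 = 8).
The x1-initial words carry the normal form:
  from x1x2x4x3, sign +1: term +[[[x1, x2], x4], x3]

[[[x1, x2], x4], x3]


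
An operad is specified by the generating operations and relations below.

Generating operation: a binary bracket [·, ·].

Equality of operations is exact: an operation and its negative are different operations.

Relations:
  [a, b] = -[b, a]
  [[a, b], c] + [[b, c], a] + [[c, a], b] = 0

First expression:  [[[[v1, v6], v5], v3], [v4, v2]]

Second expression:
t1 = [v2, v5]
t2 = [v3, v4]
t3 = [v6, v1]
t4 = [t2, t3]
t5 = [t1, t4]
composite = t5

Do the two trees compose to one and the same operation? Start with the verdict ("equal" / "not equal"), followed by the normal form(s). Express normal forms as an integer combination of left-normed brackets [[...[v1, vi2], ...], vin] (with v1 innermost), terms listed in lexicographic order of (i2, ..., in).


not equal — first -[[[[[v1, v6], v5], v3], v2], v4] + [[[[[v1, v6], v5], v3], v4], v2], second -[[[[[v1, v6], v3], v4], v2], v5] + [[[[[v1, v6], v3], v4], v5], v2] + [[[[[v1, v6], v4], v3], v2], v5] - [[[[[v1, v6], v4], v3], v5], v2]

The first expression reduces to -[[[[[v1, v6], v5], v3], v2], v4] + [[[[[v1, v6], v5], v3], v4], v2]
The second expression reduces to -[[[[[v1, v6], v3], v4], v2], v5] + [[[[[v1, v6], v3], v4], v5], v2] + [[[[[v1, v6], v4], v3], v2], v5] - [[[[[v1, v6], v4], v3], v5], v2]
They disagree, so not equal.


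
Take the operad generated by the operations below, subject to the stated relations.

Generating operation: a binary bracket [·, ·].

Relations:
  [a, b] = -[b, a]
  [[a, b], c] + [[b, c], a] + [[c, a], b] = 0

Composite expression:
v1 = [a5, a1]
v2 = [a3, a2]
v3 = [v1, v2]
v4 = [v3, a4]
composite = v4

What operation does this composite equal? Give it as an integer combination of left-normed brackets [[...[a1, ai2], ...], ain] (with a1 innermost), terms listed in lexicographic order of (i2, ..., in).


[[[[a1, a5], a2], a3], a4] - [[[[a1, a5], a3], a2], a4]

Left-normed coefficients sit on the a1-initial expansion words.
Composite bracket: [[[a5, a1], [a3, a2]], a4]
Each bracket splits as ab - ba, giving 16 signed words (2^4 = 16).
The a1-initial words carry the normal form:
  from a1a5a2a3a4, sign +1: term +[[[[a1, a5], a2], a3], a4]
  from a1a5a3a2a4, sign -1: term -[[[[a1, a5], a3], a2], a4]


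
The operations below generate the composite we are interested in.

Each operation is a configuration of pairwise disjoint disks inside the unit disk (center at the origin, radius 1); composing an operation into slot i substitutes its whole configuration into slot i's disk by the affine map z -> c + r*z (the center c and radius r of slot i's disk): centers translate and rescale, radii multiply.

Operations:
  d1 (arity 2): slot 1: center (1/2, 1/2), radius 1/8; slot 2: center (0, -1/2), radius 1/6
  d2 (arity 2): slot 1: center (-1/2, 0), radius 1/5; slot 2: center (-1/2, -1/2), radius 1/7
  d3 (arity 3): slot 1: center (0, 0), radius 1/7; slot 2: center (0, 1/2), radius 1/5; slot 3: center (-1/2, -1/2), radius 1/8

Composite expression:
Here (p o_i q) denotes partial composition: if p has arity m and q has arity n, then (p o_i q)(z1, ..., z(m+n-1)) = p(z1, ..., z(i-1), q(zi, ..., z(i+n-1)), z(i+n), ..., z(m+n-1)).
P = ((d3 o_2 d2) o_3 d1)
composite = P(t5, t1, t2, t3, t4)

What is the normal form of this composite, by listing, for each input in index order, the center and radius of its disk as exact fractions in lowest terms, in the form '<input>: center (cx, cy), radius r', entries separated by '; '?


t1: center (-1/10, 1/2), radius 1/25; t2: center (-3/35, 29/70), radius 1/280; t3: center (-1/10, 27/70), radius 1/210; t4: center (-1/2, -1/2), radius 1/8; t5: center (0, 0), radius 1/7

Below d3, radii multiply path by path; the t-disk centers shift.
tracing t5 down its 1-map path: center (0, 0), radius 1/7
tracing t1 down its 2-map path: center (-1/10, 1/2), radius 1/25
tracing t2 down its 3-map path: center (-3/35, 29/70), radius 1/280
tracing t3 down its 3-map path: center (-1/10, 27/70), radius 1/210
tracing t4 down its 1-map path: center (-1/2, -1/2), radius 1/8


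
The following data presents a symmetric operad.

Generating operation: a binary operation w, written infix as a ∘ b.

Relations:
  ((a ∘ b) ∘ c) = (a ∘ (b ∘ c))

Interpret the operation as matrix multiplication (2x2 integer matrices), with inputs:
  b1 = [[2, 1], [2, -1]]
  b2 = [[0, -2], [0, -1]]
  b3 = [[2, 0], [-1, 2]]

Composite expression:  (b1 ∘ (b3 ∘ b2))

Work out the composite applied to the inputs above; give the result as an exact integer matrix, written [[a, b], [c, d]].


[[0, -8], [0, -8]]


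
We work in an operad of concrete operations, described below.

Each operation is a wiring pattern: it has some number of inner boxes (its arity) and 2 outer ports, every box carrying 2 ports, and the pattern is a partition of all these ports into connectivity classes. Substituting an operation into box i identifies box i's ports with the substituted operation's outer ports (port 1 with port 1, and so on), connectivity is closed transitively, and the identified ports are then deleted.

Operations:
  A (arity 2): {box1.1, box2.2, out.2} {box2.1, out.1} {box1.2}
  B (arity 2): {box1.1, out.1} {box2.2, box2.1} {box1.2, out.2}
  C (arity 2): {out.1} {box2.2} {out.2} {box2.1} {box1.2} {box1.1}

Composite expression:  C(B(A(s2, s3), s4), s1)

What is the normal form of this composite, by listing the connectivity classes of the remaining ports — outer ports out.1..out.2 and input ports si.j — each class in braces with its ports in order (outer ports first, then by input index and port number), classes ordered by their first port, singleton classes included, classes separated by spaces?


{out.1} {out.2} {s1.1} {s1.2} {s2.1, s3.2} {s2.2} {s3.1} {s4.1, s4.2}


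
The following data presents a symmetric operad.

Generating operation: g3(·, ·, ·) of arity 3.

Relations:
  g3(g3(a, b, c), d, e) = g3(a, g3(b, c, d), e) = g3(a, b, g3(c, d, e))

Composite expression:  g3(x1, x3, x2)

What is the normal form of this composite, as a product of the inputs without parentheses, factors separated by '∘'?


All parenthesizations of g3 agree; list the x-inputs left to right.
g3(x1, x3, x2) collapses to x1 ∘ x3 ∘ x2

x1 ∘ x3 ∘ x2


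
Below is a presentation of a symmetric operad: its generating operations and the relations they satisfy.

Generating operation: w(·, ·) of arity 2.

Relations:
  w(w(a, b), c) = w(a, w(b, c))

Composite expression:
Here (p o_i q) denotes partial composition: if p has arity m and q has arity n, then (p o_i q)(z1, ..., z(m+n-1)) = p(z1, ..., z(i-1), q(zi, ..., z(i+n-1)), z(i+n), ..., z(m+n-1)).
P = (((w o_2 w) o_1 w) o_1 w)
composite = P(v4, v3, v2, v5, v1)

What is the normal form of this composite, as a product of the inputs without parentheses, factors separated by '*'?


v4 * v3 * v2 * v5 * v1

All parenthesizations of w agree; list the v-inputs left to right.
w(v4, v3) flattens to v4 * v3
w(w(v4, v3), v2) flattens to v4 * v3 * v2
w(v5, v1) flattens to v5 * v1
w(w(w(v4, v3), v2), w(v5, v1)) flattens to v4 * v3 * v2 * v5 * v1


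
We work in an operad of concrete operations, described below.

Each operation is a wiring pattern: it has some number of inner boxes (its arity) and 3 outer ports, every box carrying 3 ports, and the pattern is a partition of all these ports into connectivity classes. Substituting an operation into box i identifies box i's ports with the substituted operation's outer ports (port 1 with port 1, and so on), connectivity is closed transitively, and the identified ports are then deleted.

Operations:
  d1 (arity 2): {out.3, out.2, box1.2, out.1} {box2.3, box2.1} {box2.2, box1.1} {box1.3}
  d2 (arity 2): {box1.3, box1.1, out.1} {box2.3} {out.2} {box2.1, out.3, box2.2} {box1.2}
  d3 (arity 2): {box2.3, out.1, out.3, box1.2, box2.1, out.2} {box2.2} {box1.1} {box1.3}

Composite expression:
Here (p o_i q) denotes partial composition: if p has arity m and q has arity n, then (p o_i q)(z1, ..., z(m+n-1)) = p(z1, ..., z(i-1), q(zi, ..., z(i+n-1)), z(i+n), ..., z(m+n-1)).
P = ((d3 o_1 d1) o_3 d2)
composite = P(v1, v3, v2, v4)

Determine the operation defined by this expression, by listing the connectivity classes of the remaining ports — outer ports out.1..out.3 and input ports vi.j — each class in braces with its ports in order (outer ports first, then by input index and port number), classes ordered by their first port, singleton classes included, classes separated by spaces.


{out.1, out.2, out.3, v1.2, v2.1, v2.3, v4.1, v4.2} {v1.1, v3.2} {v1.3} {v2.2} {v3.1, v3.3} {v4.3}

Substituting into d3 glues patterns; closure does the rest.
stage d1: inputs (v1, v3), connectivity {out.1, out.2, out.3, v1.2} {v1.1, v3.2} {v1.3} {v3.1, v3.3}, out.j its boundary
stage d2: inputs (v2, v4), connectivity {out.1, v2.1, v2.3} {out.2} {out.3, v4.1, v4.2} {v2.2} {v4.3}, out.j its boundary
stage d3: inputs (v1, v3, v2, v4), connectivity {out.1, out.2, out.3, v1.2, v2.1, v2.3, v4.1, v4.2} {v1.1, v3.2} {v1.3} {v2.2} {v3.1, v3.3} {v4.3}, out.j its boundary


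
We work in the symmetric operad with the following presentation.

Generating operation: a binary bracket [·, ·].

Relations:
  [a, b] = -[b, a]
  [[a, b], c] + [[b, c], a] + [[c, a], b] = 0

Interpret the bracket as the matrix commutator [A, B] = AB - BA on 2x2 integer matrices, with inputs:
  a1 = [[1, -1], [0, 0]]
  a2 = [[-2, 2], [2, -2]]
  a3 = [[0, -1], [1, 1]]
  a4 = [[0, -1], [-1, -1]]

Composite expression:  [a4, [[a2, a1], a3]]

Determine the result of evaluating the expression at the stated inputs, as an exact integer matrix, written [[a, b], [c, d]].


[a2, a1] = [[2, -2], [2, -2]]
[[a2, a1], a3] = [[0, -6], [-6, 0]]
[a4, [[a2, a1], a3]] = [[0, -6], [6, 0]]

[[0, -6], [6, 0]]


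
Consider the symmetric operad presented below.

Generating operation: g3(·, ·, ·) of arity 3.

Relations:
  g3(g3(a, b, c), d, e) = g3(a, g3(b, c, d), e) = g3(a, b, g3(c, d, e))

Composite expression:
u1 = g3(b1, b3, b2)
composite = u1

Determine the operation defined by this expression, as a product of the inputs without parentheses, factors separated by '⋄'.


b1 ⋄ b3 ⋄ b2

All parenthesizations of g3 agree; list the b-inputs left to right.
g3(b1, b3, b2) reduces to b1 ⋄ b3 ⋄ b2


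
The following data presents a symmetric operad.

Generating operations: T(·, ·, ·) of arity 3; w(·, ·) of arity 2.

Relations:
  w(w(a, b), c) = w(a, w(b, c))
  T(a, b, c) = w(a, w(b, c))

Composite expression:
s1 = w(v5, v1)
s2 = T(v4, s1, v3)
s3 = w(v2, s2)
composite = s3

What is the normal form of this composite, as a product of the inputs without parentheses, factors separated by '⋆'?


Every regrouping of w is equal, so read the v-inputs in written order.
w(v5, v1) unparenthesizes to v5 ⋆ v1
T(v4, w(v5, v1), v3) unparenthesizes to v4 ⋆ v5 ⋆ v1 ⋆ v3
w(v2, T(v4, w(v5, v1), v3)) unparenthesizes to v2 ⋆ v4 ⋆ v5 ⋆ v1 ⋆ v3

v2 ⋆ v4 ⋆ v5 ⋆ v1 ⋆ v3


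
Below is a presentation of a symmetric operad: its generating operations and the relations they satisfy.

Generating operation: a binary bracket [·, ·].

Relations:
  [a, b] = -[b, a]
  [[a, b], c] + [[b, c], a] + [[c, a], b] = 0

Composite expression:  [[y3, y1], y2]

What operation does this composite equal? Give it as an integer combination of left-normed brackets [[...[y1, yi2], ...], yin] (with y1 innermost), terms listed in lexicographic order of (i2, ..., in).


-[[y1, y3], y2]

Antisymmetry and Jacobi reduce to y1-anchored left-normed brackets.
Composite bracket: [[y3, y1], y2]
Applying ab - ba throughout gives 4 signed words (2^2 = 4).
Keep just the words that open with y1:
  the word y1y3y2 carries sign -1 and contributes -[[y1, y3], y2]


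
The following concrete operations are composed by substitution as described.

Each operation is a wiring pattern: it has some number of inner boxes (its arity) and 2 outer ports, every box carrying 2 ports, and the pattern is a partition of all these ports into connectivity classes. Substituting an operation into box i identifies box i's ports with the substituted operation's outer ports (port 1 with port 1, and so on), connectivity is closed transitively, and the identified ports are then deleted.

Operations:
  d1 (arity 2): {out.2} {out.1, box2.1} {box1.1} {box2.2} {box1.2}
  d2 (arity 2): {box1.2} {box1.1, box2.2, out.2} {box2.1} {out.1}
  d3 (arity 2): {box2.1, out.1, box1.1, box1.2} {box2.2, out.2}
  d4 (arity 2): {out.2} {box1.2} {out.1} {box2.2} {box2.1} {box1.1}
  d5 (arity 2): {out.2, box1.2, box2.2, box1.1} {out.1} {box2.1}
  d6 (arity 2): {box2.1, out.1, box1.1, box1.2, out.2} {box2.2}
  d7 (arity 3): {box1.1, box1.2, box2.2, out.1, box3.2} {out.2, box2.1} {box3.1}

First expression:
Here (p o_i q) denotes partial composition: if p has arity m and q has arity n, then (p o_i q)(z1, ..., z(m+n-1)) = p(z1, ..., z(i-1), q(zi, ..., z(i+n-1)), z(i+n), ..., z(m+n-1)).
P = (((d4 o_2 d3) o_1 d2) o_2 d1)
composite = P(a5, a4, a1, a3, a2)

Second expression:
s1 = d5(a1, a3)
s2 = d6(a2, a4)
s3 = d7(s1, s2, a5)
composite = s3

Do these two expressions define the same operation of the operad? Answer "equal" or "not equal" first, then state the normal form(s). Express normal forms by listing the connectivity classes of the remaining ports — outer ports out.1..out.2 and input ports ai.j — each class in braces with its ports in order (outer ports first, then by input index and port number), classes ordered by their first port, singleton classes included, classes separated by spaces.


In normal form, the first expression is {out.1} {out.2} {a1.1} {a1.2} {a2.1, a3.1, a3.2} {a2.2} {a4.1} {a4.2} {a5.1} {a5.2}
In normal form, the second expression is {out.1, out.2, a1.1, a1.2, a2.1, a2.2, a3.2, a4.1, a5.2} {a3.1} {a4.2} {a5.1}
The normal forms differ: not equal.

not equal: they reduce to {out.1} {out.2} {a1.1} {a1.2} {a2.1, a3.1, a3.2} {a2.2} {a4.1} {a4.2} {a5.1} {a5.2} and {out.1, out.2, a1.1, a1.2, a2.1, a2.2, a3.2, a4.1, a5.2} {a3.1} {a4.2} {a5.1}


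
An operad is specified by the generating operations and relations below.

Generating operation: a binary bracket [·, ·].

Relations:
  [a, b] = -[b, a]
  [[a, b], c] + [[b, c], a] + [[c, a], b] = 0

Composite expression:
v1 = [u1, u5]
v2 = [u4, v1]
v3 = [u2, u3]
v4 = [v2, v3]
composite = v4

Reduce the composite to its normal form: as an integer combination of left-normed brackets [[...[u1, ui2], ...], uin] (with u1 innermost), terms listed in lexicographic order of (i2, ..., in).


-[[[[u1, u5], u4], u2], u3] + [[[[u1, u5], u4], u3], u2]

Antisymmetry and Jacobi reduce to u1-anchored left-normed brackets.
Composite bracket: [[u4, [u1, u5]], [u2, u3]]
Full expansion: 16 signed words from ab - ba (2^4 = 16).
Words beginning with u1 determine it all:
  u1u5u4u2u3 (sign -1) contributes -[[[[u1, u5], u4], u2], u3]
  u1u5u4u3u2 (sign +1) contributes +[[[[u1, u5], u4], u3], u2]


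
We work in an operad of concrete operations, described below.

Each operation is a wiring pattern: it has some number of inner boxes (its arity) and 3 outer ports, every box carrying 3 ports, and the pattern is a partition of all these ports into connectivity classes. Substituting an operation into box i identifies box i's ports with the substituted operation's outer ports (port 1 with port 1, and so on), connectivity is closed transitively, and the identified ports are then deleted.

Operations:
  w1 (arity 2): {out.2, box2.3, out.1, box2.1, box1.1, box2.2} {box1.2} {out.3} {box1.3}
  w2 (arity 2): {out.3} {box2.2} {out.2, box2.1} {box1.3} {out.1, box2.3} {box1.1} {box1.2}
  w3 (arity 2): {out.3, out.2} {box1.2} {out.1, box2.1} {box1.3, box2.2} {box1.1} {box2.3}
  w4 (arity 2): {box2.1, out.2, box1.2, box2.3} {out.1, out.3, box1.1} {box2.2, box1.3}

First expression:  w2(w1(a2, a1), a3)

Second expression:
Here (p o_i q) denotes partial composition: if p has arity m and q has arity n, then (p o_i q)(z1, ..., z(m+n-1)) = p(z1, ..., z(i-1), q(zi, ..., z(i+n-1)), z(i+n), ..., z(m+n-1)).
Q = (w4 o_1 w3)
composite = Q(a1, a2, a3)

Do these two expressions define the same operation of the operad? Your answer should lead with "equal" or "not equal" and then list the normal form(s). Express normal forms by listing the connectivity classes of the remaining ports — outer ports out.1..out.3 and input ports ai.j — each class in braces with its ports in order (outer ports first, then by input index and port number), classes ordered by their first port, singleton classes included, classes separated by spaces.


not equal — first {out.1, a3.3} {out.2, a3.1} {out.3} {a1.1, a1.2, a1.3, a2.1} {a2.2} {a2.3} {a3.2}, second {out.1, out.3, a2.1} {out.2, a3.1, a3.2, a3.3} {a1.1} {a1.2} {a1.3, a2.2} {a2.3}

In normal form, the first expression is {out.1, a3.3} {out.2, a3.1} {out.3} {a1.1, a1.2, a1.3, a2.1} {a2.2} {a2.3} {a3.2}
In normal form, the second expression is {out.1, out.3, a2.1} {out.2, a3.1, a3.2, a3.3} {a1.1} {a1.2} {a1.3, a2.2} {a2.3}
No match — not equal.


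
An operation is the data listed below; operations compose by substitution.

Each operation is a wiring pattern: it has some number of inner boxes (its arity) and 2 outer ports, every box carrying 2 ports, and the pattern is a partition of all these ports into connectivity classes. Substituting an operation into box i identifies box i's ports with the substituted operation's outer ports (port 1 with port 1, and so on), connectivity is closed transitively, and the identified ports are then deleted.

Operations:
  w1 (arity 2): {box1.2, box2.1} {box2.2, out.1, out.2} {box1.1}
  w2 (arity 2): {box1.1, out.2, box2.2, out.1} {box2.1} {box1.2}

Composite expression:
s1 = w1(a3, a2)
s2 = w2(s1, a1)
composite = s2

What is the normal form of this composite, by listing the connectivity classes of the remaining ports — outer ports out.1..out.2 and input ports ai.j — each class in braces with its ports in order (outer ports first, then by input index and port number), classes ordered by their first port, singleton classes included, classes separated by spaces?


{out.1, out.2, a1.2, a2.2} {a1.1} {a2.1, a3.2} {a3.1}

Reachability decides: close wires over w2-identified ports.
w1 over (a3, a2) gives {out.1, out.2, a2.2} {a2.1, a3.2} {a3.1}, out.j being that stage's outer ports
w2 over (a3, a2, a1) gives {out.1, out.2, a1.2, a2.2} {a1.1} {a2.1, a3.2} {a3.1}, out.j being that stage's outer ports


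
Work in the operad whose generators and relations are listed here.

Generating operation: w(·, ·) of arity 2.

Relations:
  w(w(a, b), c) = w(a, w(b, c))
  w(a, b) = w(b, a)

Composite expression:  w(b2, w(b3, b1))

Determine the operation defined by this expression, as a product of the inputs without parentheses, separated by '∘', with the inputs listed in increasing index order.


b1 ∘ b2 ∘ b3

Any arrangement under w is one operation, so sort the b-inputs.
w(b3, b1) collapses to b3 ∘ b1
w(b2, w(b3, b1)) collapses to b2 ∘ b3 ∘ b1
commutativity sorts the factors: b1 ∘ b2 ∘ b3


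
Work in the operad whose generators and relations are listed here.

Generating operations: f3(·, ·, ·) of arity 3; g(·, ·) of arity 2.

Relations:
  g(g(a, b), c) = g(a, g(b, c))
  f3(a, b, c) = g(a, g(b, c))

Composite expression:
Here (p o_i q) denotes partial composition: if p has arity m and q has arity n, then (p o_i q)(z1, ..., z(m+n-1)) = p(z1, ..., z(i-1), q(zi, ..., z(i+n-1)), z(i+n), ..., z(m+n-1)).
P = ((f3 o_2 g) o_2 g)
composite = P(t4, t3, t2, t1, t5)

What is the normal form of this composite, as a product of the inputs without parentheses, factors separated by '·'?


Every regrouping of f3 is equal, so read the t-inputs in written order.
g(t3, t2) collapses to t3 · t2
g(g(t3, t2), t1) collapses to t3 · t2 · t1
f3(t4, g(g(t3, t2), t1), t5) collapses to t4 · t3 · t2 · t1 · t5

t4 · t3 · t2 · t1 · t5


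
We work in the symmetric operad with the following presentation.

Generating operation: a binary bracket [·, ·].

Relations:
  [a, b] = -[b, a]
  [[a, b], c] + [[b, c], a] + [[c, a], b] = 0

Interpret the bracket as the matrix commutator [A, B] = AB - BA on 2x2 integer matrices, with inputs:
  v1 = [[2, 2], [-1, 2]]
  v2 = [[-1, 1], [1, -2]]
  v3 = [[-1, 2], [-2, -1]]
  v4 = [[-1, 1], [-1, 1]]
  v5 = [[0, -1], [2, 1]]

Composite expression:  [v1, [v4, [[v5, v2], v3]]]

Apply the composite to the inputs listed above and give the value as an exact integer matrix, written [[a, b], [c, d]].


[[12, 96], [48, -12]]

[v5, v2] = [[-3, 0], [3, 3]]
[[v5, v2], v3] = [[-6, -12], [-12, 6]]
[v4, [[v5, v2], v3]] = [[-24, 36], [-12, 24]]
[v1, [v4, [[v5, v2], v3]]] = [[12, 96], [48, -12]]


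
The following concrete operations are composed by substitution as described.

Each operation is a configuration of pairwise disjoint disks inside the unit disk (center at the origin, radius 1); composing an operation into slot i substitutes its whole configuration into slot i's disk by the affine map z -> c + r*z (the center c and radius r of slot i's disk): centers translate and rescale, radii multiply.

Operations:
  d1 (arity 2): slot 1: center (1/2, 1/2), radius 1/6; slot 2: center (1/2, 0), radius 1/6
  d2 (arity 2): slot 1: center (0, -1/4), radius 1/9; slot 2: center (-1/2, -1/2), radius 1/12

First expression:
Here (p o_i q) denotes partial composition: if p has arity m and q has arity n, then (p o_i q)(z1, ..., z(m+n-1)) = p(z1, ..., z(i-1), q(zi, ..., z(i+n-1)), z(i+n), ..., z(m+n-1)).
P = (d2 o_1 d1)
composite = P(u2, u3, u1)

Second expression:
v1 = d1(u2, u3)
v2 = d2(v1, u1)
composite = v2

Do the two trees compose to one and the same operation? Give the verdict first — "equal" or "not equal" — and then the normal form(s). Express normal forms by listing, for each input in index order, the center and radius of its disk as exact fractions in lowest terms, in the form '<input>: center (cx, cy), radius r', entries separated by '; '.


equal; both compose to u1: center (-1/2, -1/2), radius 1/12; u2: center (1/18, -7/36), radius 1/54; u3: center (1/18, -1/4), radius 1/54

Normal form of the first expression: u1: center (-1/2, -1/2), radius 1/12; u2: center (1/18, -7/36), radius 1/54; u3: center (1/18, -1/4), radius 1/54
Normal form of the second expression: u1: center (-1/2, -1/2), radius 1/12; u2: center (1/18, -7/36), radius 1/54; u3: center (1/18, -1/4), radius 1/54
Same normal form: equal.


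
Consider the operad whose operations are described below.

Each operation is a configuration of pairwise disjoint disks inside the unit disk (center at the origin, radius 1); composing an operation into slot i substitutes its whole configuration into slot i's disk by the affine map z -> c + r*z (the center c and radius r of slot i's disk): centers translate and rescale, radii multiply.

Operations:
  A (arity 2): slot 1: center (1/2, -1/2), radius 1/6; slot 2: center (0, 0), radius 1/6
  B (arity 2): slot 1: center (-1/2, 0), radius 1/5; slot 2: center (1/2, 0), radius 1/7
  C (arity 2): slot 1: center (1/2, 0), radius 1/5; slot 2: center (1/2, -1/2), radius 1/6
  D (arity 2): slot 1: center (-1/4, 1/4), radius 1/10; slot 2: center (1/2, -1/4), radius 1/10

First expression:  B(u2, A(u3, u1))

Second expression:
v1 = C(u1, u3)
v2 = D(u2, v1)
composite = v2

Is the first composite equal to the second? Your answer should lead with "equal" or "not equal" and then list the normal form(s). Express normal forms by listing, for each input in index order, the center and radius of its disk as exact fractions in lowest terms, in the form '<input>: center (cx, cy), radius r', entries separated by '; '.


not equal; the first gives u1: center (1/2, 0), radius 1/42; u2: center (-1/2, 0), radius 1/5; u3: center (4/7, -1/14), radius 1/42 and the second u1: center (11/20, -1/4), radius 1/50; u2: center (-1/4, 1/4), radius 1/10; u3: center (11/20, -3/10), radius 1/60

The first expression reduces to u1: center (1/2, 0), radius 1/42; u2: center (-1/2, 0), radius 1/5; u3: center (4/7, -1/14), radius 1/42
The second expression reduces to u1: center (11/20, -1/4), radius 1/50; u2: center (-1/4, 1/4), radius 1/10; u3: center (11/20, -3/10), radius 1/60
No match — not equal.


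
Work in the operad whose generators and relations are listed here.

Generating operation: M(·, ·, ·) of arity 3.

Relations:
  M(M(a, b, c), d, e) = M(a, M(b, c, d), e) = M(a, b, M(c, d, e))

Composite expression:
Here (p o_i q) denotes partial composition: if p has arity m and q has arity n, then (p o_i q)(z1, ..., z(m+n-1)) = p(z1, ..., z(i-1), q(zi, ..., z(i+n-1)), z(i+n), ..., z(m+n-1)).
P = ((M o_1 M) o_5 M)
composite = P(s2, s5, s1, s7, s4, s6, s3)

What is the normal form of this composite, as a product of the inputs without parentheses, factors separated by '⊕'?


The M-tree's shape is irrelevant; the s-reading-order decides.
M(s2, s5, s1) collapses to s2 ⊕ s5 ⊕ s1
M(s4, s6, s3) collapses to s4 ⊕ s6 ⊕ s3
M(M(s2, s5, s1), s7, M(s4, s6, s3)) collapses to s2 ⊕ s5 ⊕ s1 ⊕ s7 ⊕ s4 ⊕ s6 ⊕ s3

s2 ⊕ s5 ⊕ s1 ⊕ s7 ⊕ s4 ⊕ s6 ⊕ s3


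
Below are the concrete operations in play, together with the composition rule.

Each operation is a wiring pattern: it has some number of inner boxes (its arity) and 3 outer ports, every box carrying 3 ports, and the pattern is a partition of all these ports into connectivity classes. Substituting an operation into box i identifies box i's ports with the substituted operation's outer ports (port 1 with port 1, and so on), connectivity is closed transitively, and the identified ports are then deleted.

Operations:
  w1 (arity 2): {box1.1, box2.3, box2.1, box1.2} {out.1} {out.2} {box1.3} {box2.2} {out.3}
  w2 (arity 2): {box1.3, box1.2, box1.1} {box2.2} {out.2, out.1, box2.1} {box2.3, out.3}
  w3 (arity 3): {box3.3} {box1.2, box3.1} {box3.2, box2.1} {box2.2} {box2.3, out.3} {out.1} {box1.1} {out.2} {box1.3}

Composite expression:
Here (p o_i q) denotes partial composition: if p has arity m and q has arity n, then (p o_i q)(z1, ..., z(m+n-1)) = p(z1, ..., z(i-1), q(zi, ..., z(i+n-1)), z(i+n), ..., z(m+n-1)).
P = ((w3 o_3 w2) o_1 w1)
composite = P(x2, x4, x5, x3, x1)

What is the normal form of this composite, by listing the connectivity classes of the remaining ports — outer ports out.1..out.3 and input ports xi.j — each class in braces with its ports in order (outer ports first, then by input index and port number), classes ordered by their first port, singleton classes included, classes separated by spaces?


Reachability decides: close wires over w3-identified ports.
the subtree at w1 composes to {out.1} {out.2} {out.3} {x2.1, x2.2, x4.1, x4.3} {x2.3} {x4.2} on (x2, x4); out.j = own outer ports
the subtree at w2 composes to {out.1, out.2, x1.1} {out.3, x1.3} {x1.2} {x3.1, x3.2, x3.3} on (x3, x1); out.j = own outer ports
the subtree at w3 composes to {out.1} {out.2} {out.3, x5.3} {x1.1, x5.1} {x1.2} {x1.3} {x2.1, x2.2, x4.1, x4.3} {x2.3} {x3.1, x3.2, x3.3} {x4.2} {x5.2} on (x2, x4, x5, x3, x1); out.j = own outer ports

{out.1} {out.2} {out.3, x5.3} {x1.1, x5.1} {x1.2} {x1.3} {x2.1, x2.2, x4.1, x4.3} {x2.3} {x3.1, x3.2, x3.3} {x4.2} {x5.2}


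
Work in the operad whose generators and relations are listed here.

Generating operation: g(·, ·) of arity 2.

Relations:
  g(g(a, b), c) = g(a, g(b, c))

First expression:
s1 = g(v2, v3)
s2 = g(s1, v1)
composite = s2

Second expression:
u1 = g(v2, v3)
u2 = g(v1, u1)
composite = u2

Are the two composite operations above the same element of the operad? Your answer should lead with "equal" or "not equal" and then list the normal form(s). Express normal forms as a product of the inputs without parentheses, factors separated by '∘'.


not equal; first: v2 ∘ v3 ∘ v1; second: v1 ∘ v2 ∘ v3

In normal form, the first expression is v2 ∘ v3 ∘ v1
In normal form, the second expression is v1 ∘ v2 ∘ v3
The forms do not match — not equal.
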